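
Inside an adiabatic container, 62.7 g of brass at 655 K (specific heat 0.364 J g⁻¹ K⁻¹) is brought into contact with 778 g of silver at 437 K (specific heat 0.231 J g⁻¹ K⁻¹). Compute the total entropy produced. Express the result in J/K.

ΔS_total = 1.84 J/K

Energy balance: T_f = (m₁c₁T₁ + m₂c₂T₂)/(m₁c₁ + m₂c₂) = 461.56 K.
ΔS₁ = m₁c₁ ln(T_f/T₁) = 22.8228 × ln(461.56/655) = -7.988 J/K.
ΔS₂ = m₂c₂ ln(T_f/T₂) = 179.718 × ln(461.56/437) = 9.829 J/K.
ΔS_total = -7.988 + 9.829 = 1.84 J/K.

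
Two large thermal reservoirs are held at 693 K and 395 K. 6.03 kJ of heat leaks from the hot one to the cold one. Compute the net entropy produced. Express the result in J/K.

ΔS_hot = −Q/T_H = −6030/693 = -8.7013 J/K and ΔS_cold = +Q/T_C = 6030/395 = 15.266 J/K.
ΔS_total = -8.7013 + 15.266 = 6.56 J/K, positive as the second law requires.

ΔS_total = 6.56 J/K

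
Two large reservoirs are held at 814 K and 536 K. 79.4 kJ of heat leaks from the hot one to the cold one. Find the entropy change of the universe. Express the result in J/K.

ΔS_hot = −Q/T_H = −79400/814 = -97.54 J/K and ΔS_cold = +Q/T_C = 79400/536 = 148.1 J/K.
ΔS_total = -97.54 + 148.1 = 50.6 J/K, positive as the second law requires.

ΔS_total = 50.6 J/K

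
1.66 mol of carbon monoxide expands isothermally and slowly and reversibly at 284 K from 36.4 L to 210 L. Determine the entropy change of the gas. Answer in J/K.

For an isothermal ideal gas ΔS_gas = nR ln(V₂/V₁) = 1.66 × 8.314 × ln(210/36.4) = 24.2 J/K.

ΔS_gas = 24.2 J/K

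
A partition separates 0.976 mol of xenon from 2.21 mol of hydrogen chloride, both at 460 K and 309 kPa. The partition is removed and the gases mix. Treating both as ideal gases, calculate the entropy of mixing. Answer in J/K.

Mole fractions: x_A = 0.976/3.19 = 0.306, x_B = 0.694.
ΔS_mix = −R(n_A ln x_A + n_B ln x_B) = −8.314 × (0.976 ln 0.306 + 2.21 ln 0.694) = 16.3 J/K.

ΔS_mix = 16.3 J/K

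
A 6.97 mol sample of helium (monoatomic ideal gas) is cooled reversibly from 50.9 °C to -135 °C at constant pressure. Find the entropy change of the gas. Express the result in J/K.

ΔS = -124 J/K

In kelvin: T₁ = 324.05 K, T₂ = 138.15 K. At constant pressure, ΔS = nC_p ln(T₂/T₁) with C_p = 5R/2 = 20.79 J mol⁻¹ K⁻¹.
ΔS = 6.97 × 20.79 × ln(138.15/324.05) = -124 J/K.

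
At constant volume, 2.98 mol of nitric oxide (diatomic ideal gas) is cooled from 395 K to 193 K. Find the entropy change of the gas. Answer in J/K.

At constant volume, ΔS = nC_V ln(T₂/T₁) with C_V = 5R/2 = 20.79 J mol⁻¹ K⁻¹.
ΔS = 2.98 × 20.79 × ln(193/395) = -44.4 J/K.

ΔS = -44.4 J/K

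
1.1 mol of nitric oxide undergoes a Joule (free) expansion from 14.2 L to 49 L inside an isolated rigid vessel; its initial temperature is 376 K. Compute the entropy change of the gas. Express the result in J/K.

ΔS_gas = 11.3 J/K

No heat is exchanged and no work is done, so the ideal-gas temperature stays constant.
Entropy is a state function; using a reversible isothermal path, ΔS_gas = nR ln(V₂/V₁) = 1.1 × 8.314 × ln(49/14.2) = 11.3 J/K.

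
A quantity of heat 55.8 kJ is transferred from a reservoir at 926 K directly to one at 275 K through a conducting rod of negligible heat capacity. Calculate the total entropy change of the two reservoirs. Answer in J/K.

ΔS_total = 143 J/K

ΔS_hot = −Q/T_H = −55800/926 = -60.26 J/K and ΔS_cold = +Q/T_C = 55800/275 = 202.9 J/K.
ΔS_total = -60.26 + 202.9 = 143 J/K, positive as the second law requires.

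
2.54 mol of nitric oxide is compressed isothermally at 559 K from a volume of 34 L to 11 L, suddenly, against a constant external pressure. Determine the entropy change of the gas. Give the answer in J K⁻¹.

Entropy is a state function, so ΔS_gas depends only on the end states.
For an isothermal ideal gas ΔS_gas = nR ln(V₂/V₁) = 2.54 × 8.314 × ln(11/34) = -23.8 J/K.

ΔS_gas = -23.8 J/K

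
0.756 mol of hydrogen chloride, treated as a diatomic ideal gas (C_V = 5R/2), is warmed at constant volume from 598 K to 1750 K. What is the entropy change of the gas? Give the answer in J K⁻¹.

ΔS = 16.9 J/K

At constant volume, ΔS = nC_V ln(T₂/T₁) with C_V = 5R/2 = 20.79 J mol⁻¹ K⁻¹.
ΔS = 0.756 × 20.79 × ln(1750/598) = 16.9 J/K.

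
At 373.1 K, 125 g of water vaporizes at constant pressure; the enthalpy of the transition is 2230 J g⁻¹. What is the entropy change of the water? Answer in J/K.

Heat absorbed by the substance: Q = mL = 125 × 2230 = 278750 J.
At constant T, ΔS = Q_rev/T = 278750 / 373.1 = 747 J/K.

ΔS = 747 J/K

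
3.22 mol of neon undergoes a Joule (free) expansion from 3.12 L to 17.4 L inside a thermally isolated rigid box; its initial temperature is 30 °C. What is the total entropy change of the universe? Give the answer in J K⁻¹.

ΔS_universe = 46 J/K

No heat is exchanged and no work is done, so the ideal-gas temperature stays constant.
Entropy is a state function; using a reversible isothermal path, ΔS_gas = nR ln(V₂/V₁) = 3.22 × 8.314 × ln(17.4/3.12) = 46 J/K.
The insulated surroundings exchange no heat, so ΔS_surr = 0 and ΔS_universe = ΔS_gas.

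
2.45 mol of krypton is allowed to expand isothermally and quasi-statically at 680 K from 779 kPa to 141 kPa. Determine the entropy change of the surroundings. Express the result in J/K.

For an isothermal ideal gas ΔS_gas = nR ln(P₁/P₂) = 2.45 × 8.314 × ln(779/141) = 34.8 J/K.
The process is reversible, so ΔS_surr = −ΔS_gas = -34.8 J/K and ΔS_universe = 0.

ΔS_surr = -34.8 J/K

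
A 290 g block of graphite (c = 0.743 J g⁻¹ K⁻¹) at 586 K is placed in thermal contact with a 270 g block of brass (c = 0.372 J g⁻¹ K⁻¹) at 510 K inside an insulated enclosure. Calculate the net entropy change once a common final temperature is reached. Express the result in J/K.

Energy balance: T_f = (m₁c₁T₁ + m₂c₂T₂)/(m₁c₁ + m₂c₂) = 561.84 K.
ΔS₁ = m₁c₁ ln(T_f/T₁) = 215.47 × ln(561.84/586) = -9.0731 J/K.
ΔS₂ = m₂c₂ ln(T_f/T₂) = 100.44 × ln(561.84/510) = 9.7226 J/K.
ΔS_total = -9.0731 + 9.7226 = 0.649 J/K.

ΔS_total = 0.649 J/K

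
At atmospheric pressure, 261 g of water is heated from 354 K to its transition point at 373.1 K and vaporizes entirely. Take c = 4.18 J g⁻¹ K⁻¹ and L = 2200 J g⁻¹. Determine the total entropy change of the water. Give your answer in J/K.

Warming step: ΔS₁ = m c ln(T_tr/T_i) = 261 × 4.18 × ln(373.1/354) = 57.33 J/K.
Phase change: ΔS₂ = +mL/T_tr = 261 × 2200 / 373.1 = 1539 J/K.
ΔS_total = (57.33) + (1539) = 1600 J/K.

ΔS = 1600 J/K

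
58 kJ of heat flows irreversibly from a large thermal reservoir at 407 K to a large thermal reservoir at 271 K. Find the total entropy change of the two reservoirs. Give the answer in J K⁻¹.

ΔS_total = 71.5 J/K

ΔS_hot = −Q/T_H = −58000/407 = -142.5 J/K and ΔS_cold = +Q/T_C = 58000/271 = 214 J/K.
ΔS_total = -142.5 + 214 = 71.5 J/K, positive as the second law requires.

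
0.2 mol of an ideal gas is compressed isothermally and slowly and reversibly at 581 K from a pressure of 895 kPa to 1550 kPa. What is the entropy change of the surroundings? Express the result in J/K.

ΔS_surr = 0.913 J/K

For an isothermal ideal gas ΔS_gas = nR ln(P₁/P₂) = 0.2 × 8.314 × ln(895/1550) = -0.913 J/K.
The process is reversible, so ΔS_surr = −ΔS_gas = 0.913 J/K and ΔS_universe = 0.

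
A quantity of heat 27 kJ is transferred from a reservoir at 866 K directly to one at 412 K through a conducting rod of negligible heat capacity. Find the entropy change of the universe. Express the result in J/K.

ΔS_total = 34.4 J/K

ΔS_hot = −Q/T_H = −27000/866 = -31.18 J/K and ΔS_cold = +Q/T_C = 27000/412 = 65.53 J/K.
ΔS_total = -31.18 + 65.53 = 34.4 J/K, positive as the second law requires.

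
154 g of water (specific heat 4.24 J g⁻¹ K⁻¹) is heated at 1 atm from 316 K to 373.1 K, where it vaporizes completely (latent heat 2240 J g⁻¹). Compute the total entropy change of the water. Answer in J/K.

Warming step: ΔS₁ = m c ln(T_tr/T_i) = 154 × 4.24 × ln(373.1/316) = 108.5 J/K.
Phase change: ΔS₂ = +mL/T_tr = 154 × 2240 / 373.1 = 924.6 J/K.
ΔS_total = (108.5) + (924.6) = 1030 J/K.

ΔS = 1030 J/K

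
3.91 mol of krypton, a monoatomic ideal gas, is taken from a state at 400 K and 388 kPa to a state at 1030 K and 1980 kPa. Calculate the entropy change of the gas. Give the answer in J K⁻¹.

ΔS = nC_p ln(T₂/T₁) − nR ln(P₂/P₁), with C_p = 5R/2 = 20.79 J mol⁻¹ K⁻¹ for a monoatomic ideal gas.
ΔS = 3.91 × [20.79 × ln(1030/400) − 8.314 × ln(1980/388)] = 23.9 J/K.

ΔS = 23.9 J/K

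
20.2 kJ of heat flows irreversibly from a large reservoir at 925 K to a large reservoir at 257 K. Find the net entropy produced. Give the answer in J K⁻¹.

ΔS_hot = −Q/T_H = −20200/925 = -21.84 J/K and ΔS_cold = +Q/T_C = 20200/257 = 78.6 J/K.
ΔS_total = -21.84 + 78.6 = 56.8 J/K, positive as the second law requires.

ΔS_total = 56.8 J/K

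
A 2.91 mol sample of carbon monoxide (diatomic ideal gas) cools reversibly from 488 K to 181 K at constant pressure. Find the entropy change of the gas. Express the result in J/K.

At constant pressure, ΔS = nC_p ln(T₂/T₁) with C_p = 7R/2 = 29.1 J mol⁻¹ K⁻¹.
ΔS = 2.91 × 29.1 × ln(181/488) = -84 J/K.

ΔS = -84 J/K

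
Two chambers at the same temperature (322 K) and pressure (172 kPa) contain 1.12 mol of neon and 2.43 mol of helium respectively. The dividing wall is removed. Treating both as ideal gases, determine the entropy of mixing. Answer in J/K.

Mole fractions: x_A = 1.12/3.55 = 0.315, x_B = 0.685.
ΔS_mix = −R(n_A ln x_A + n_B ln x_B) = −8.314 × (1.12 ln 0.315 + 2.43 ln 0.685) = 18.4 J/K.

ΔS_mix = 18.4 J/K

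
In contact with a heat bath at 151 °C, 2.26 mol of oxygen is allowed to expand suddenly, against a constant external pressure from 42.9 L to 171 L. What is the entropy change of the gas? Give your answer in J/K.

ΔS_gas = 26 J/K

Entropy is a state function, so ΔS_gas depends only on the end states.
For an isothermal ideal gas ΔS_gas = nR ln(V₂/V₁) = 2.26 × 8.314 × ln(171/42.9) = 26 J/K.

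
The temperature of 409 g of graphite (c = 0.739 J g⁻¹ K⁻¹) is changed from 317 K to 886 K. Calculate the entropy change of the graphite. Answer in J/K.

ΔS = ∫dQ_rev/T = m c ln(T₂/T₁) = 409 × 0.739 × ln(886/317) = 311 J/K.

ΔS = 311 J/K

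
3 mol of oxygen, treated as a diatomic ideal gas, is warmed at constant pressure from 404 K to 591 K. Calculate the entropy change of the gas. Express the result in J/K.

At constant pressure, ΔS = nC_p ln(T₂/T₁) with C_p = 7R/2 = 29.1 J mol⁻¹ K⁻¹.
ΔS = 3 × 29.1 × ln(591/404) = 33.2 J/K.

ΔS = 33.2 J/K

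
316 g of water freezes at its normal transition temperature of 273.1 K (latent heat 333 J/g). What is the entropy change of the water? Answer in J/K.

ΔS = -385 J/K

Heat released by the substance: Q = −mL = −316 × 333 = −105228 J.
At constant T, ΔS = Q_rev/T = −105228 / 273.1 = -385 J/K.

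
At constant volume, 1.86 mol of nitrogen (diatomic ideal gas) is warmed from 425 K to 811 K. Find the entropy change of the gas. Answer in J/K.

ΔS = 25 J/K

At constant volume, ΔS = nC_V ln(T₂/T₁) with C_V = 5R/2 = 20.79 J mol⁻¹ K⁻¹.
ΔS = 1.86 × 20.79 × ln(811/425) = 25 J/K.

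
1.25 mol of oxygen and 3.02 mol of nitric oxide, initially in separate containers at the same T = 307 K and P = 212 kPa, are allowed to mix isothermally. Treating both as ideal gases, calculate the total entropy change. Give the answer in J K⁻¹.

ΔS_mix = 21.5 J/K

Mole fractions: x_A = 1.25/4.27 = 0.293, x_B = 0.707.
ΔS_mix = −R(n_A ln x_A + n_B ln x_B) = −8.314 × (1.25 ln 0.293 + 3.02 ln 0.707) = 21.5 J/K.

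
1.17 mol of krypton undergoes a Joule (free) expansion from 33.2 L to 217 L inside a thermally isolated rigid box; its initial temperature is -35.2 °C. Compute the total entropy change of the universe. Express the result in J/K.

For an ideal gas in free expansion Q = 0 and W = 0, so T is unchanged.
Entropy is a state function; using a reversible isothermal path, ΔS_gas = nR ln(V₂/V₁) = 1.17 × 8.314 × ln(217/33.2) = 18.3 J/K.
The insulated surroundings exchange no heat, so ΔS_surr = 0 and ΔS_universe = ΔS_gas.

ΔS_universe = 18.3 J/K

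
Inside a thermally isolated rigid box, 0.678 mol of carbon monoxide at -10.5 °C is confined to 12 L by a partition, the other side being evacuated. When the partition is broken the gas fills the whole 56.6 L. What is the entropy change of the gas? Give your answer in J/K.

ΔS_gas = 8.74 J/K

For an ideal gas in free expansion Q = 0 and W = 0, so T is unchanged.
Entropy is a state function; using a reversible isothermal path, ΔS_gas = nR ln(V₂/V₁) = 0.678 × 8.314 × ln(56.6/12) = 8.74 J/K.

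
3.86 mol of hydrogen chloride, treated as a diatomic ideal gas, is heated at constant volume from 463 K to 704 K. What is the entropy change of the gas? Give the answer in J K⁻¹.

At constant volume, ΔS = nC_V ln(T₂/T₁) with C_V = 5R/2 = 20.79 J mol⁻¹ K⁻¹.
ΔS = 3.86 × 20.79 × ln(704/463) = 33.6 J/K.

ΔS = 33.6 J/K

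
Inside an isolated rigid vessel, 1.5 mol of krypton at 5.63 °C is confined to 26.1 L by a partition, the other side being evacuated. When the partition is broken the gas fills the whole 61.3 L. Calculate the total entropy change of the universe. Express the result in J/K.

No heat is exchanged and no work is done, so the ideal-gas temperature stays constant.
Entropy is a state function; using a reversible isothermal path, ΔS_gas = nR ln(V₂/V₁) = 1.5 × 8.314 × ln(61.3/26.1) = 10.6 J/K.
The insulated surroundings exchange no heat, so ΔS_surr = 0 and ΔS_universe = ΔS_gas.

ΔS_universe = 10.6 J/K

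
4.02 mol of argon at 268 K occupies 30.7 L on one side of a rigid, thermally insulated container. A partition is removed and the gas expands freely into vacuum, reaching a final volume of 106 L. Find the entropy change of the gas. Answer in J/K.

For an ideal gas in free expansion Q = 0 and W = 0, so T is unchanged.
Entropy is a state function; using a reversible isothermal path, ΔS_gas = nR ln(V₂/V₁) = 4.02 × 8.314 × ln(106/30.7) = 41.4 J/K.

ΔS_gas = 41.4 J/K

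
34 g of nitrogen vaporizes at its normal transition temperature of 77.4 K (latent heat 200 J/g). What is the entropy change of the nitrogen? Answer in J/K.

ΔS = 87.9 J/K

Heat absorbed by the substance: Q = mL = 34 × 200 = 6800 J.
At constant T, ΔS = Q_rev/T = 6800 / 77.4 = 87.9 J/K.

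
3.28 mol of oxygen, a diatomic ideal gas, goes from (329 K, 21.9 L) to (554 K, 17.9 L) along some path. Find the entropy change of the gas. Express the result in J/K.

ΔS = 30 J/K

Entropy is a state function: ΔS = nC_V ln(T₂/T₁) + nR ln(V₂/V₁), with C_V = 5R/2 = 20.79 J mol⁻¹ K⁻¹ for a diatomic ideal gas.
ΔS = 3.28 × [20.79 × ln(554/329) + 8.314 × ln(17.9/21.9)] = 30 J/K.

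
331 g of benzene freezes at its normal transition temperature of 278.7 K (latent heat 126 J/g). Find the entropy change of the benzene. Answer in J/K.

ΔS = -150 J/K

Heat released by the substance: Q = −mL = −331 × 126 = −41706 J.
At constant T, ΔS = Q_rev/T = −41706 / 278.7 = -150 J/K.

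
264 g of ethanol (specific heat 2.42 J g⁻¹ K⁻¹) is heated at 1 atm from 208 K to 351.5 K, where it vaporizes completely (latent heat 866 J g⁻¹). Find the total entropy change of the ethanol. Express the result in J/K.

ΔS = 986 J/K

Warming step: ΔS₁ = m c ln(T_tr/T_i) = 264 × 2.42 × ln(351.5/208) = 335.2 J/K.
Phase change: ΔS₂ = +mL/T_tr = 264 × 866 / 351.5 = 650.4 J/K.
ΔS_total = (335.2) + (650.4) = 986 J/K.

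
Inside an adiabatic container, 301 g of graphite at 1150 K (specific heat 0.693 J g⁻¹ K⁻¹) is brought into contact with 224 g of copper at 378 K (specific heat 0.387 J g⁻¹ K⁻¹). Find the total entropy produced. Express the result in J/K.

ΔS_total = 31.6 J/K

Energy balance: T_f = (m₁c₁T₁ + m₂c₂T₂)/(m₁c₁ + m₂c₂) = 923.36 K.
ΔS₁ = m₁c₁ ln(T_f/T₁) = 208.593 × ln(923.36/1150) = -45.79 J/K.
ΔS₂ = m₂c₂ ln(T_f/T₂) = 86.688 × ln(923.36/378) = 77.42 J/K.
ΔS_total = -45.79 + 77.42 = 31.6 J/K.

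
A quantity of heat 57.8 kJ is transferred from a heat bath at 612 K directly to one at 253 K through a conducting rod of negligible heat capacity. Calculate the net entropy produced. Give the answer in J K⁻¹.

ΔS_hot = −Q/T_H = −57800/612 = -94.44 J/K and ΔS_cold = +Q/T_C = 57800/253 = 228.5 J/K.
ΔS_total = -94.44 + 228.5 = 134 J/K, positive as the second law requires.

ΔS_total = 134 J/K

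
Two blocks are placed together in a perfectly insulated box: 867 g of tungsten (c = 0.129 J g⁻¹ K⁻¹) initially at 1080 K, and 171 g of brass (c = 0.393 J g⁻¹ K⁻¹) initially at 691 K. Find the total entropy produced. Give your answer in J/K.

Energy balance: T_f = (m₁c₁T₁ + m₂c₂T₂)/(m₁c₁ + m₂c₂) = 933.99 K.
ΔS₁ = m₁c₁ ln(T_f/T₁) = 111.843 × ln(933.99/1080) = -16.24 J/K.
ΔS₂ = m₂c₂ ln(T_f/T₂) = 67.203 × ln(933.99/691) = 20.25 J/K.
ΔS_total = -16.24 + 20.25 = 4.01 J/K.

ΔS_total = 4.01 J/K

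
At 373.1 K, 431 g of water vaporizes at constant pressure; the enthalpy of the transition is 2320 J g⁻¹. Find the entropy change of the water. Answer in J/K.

Heat absorbed by the substance: Q = mL = 431 × 2320 = 999920 J.
At constant T, ΔS = Q_rev/T = 999920 / 373.1 = 2680 J/K.

ΔS = 2680 J/K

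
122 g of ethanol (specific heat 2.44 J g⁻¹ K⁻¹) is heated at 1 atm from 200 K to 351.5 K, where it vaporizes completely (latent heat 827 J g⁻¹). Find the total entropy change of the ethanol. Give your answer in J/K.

ΔS = 455 J/K

Warming step: ΔS₁ = m c ln(T_tr/T_i) = 122 × 2.44 × ln(351.5/200) = 167.9 J/K.
Phase change: ΔS₂ = +mL/T_tr = 122 × 827 / 351.5 = 287 J/K.
ΔS_total = (167.9) + (287) = 455 J/K.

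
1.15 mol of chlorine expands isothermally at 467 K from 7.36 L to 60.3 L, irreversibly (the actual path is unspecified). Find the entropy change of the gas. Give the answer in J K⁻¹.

Entropy is a state function, so ΔS_gas depends only on the end states.
For an isothermal ideal gas ΔS_gas = nR ln(V₂/V₁) = 1.15 × 8.314 × ln(60.3/7.36) = 20.1 J/K.

ΔS_gas = 20.1 J/K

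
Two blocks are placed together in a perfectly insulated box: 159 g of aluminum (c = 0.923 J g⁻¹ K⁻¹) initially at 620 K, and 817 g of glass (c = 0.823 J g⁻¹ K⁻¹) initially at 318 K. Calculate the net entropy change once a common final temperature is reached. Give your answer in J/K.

Energy balance: T_f = (m₁c₁T₁ + m₂c₂T₂)/(m₁c₁ + m₂c₂) = 372.11 K.
ΔS₁ = m₁c₁ ln(T_f/T₁) = 146.757 × ln(372.11/620) = -74.926 J/K.
ΔS₂ = m₂c₂ ln(T_f/T₂) = 672.391 × ln(372.11/318) = 105.65 J/K.
ΔS_total = -74.926 + 105.65 = 30.7 J/K.

ΔS_total = 30.7 J/K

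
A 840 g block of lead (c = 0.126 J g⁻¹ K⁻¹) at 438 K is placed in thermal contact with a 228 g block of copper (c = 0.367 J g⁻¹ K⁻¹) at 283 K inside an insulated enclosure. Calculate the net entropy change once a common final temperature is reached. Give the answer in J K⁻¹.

ΔS_total = 4.35 J/K

Energy balance: T_f = (m₁c₁T₁ + m₂c₂T₂)/(m₁c₁ + m₂c₂) = 369.56 K.
ΔS₁ = m₁c₁ ln(T_f/T₁) = 105.84 × ln(369.56/438) = -17.98 J/K.
ΔS₂ = m₂c₂ ln(T_f/T₂) = 83.676 × ln(369.56/283) = 22.33 J/K.
ΔS_total = -17.98 + 22.33 = 4.35 J/K.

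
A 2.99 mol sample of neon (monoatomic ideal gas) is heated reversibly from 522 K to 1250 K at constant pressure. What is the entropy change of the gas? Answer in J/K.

ΔS = 54.3 J/K

At constant pressure, ΔS = nC_p ln(T₂/T₁) with C_p = 5R/2 = 20.79 J mol⁻¹ K⁻¹.
ΔS = 2.99 × 20.79 × ln(1250/522) = 54.3 J/K.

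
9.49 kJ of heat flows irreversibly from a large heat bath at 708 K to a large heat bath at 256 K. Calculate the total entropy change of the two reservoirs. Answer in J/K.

ΔS_hot = −Q/T_H = −9490/708 = -13.4 J/K and ΔS_cold = +Q/T_C = 9490/256 = 37.07 J/K.
ΔS_total = -13.4 + 37.07 = 23.7 J/K, positive as the second law requires.

ΔS_total = 23.7 J/K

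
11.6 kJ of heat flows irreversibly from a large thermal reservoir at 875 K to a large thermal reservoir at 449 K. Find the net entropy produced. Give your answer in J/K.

ΔS_hot = −Q/T_H = −11600/875 = -13.26 J/K and ΔS_cold = +Q/T_C = 11600/449 = 25.84 J/K.
ΔS_total = -13.26 + 25.84 = 12.6 J/K, positive as the second law requires.

ΔS_total = 12.6 J/K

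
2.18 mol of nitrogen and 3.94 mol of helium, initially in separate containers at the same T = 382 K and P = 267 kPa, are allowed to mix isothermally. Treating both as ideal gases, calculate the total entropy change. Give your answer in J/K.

Mole fractions: x_A = 2.18/6.12 = 0.356, x_B = 0.644.
ΔS_mix = −R(n_A ln x_A + n_B ln x_B) = −8.314 × (2.18 ln 0.356 + 3.94 ln 0.644) = 33.1 J/K.

ΔS_mix = 33.1 J/K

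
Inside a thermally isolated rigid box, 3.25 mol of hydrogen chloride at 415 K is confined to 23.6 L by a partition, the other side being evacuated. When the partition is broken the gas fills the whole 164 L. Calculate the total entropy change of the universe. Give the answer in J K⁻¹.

ΔS_universe = 52.4 J/K

No heat is exchanged and no work is done, so the ideal-gas temperature stays constant.
Entropy is a state function; using a reversible isothermal path, ΔS_gas = nR ln(V₂/V₁) = 3.25 × 8.314 × ln(164/23.6) = 52.4 J/K.
The insulated surroundings exchange no heat, so ΔS_surr = 0 and ΔS_universe = ΔS_gas.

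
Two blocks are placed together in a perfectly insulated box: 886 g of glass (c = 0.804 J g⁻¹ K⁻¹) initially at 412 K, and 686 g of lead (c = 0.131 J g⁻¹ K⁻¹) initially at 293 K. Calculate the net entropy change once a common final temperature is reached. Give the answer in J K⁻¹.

ΔS_total = 4.25 J/K

Energy balance: T_f = (m₁c₁T₁ + m₂c₂T₂)/(m₁c₁ + m₂c₂) = 398.67 K.
ΔS₁ = m₁c₁ ln(T_f/T₁) = 712.344 × ln(398.67/412) = -23.43 J/K.
ΔS₂ = m₂c₂ ln(T_f/T₂) = 89.866 × ln(398.67/293) = 27.68 J/K.
ΔS_total = -23.43 + 27.68 = 4.25 J/K.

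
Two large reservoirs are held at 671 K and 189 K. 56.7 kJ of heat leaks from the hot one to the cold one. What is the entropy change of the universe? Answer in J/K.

ΔS_hot = −Q/T_H = −56700/671 = -84.501 J/K and ΔS_cold = +Q/T_C = 56700/189 = 300 J/K.
ΔS_total = -84.501 + 300 = 215 J/K, positive as the second law requires.

ΔS_total = 215 J/K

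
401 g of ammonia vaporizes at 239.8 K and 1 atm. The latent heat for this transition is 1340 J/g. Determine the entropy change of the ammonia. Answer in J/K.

ΔS = 2240 J/K

Heat absorbed by the substance: Q = mL = 401 × 1340 = 537340 J.
At constant T, ΔS = Q_rev/T = 537340 / 239.8 = 2240 J/K.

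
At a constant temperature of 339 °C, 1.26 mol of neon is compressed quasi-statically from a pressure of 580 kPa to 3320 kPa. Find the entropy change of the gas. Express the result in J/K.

ΔS_gas = -18.3 J/K

For an isothermal ideal gas ΔS_gas = nR ln(P₁/P₂) = 1.26 × 8.314 × ln(580/3320) = -18.3 J/K.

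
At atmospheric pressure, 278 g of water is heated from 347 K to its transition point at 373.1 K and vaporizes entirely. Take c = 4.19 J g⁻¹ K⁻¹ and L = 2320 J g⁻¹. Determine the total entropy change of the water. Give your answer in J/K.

Warming step: ΔS₁ = m c ln(T_tr/T_i) = 278 × 4.19 × ln(373.1/347) = 84.47 J/K.
Phase change: ΔS₂ = +mL/T_tr = 278 × 2320 / 373.1 = 1729 J/K.
ΔS_total = (84.47) + (1729) = 1810 J/K.

ΔS = 1810 J/K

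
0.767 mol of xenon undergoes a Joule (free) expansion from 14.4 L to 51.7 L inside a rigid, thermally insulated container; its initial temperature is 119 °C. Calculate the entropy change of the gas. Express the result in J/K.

No heat is exchanged and no work is done, so the ideal-gas temperature stays constant.
Entropy is a state function; using a reversible isothermal path, ΔS_gas = nR ln(V₂/V₁) = 0.767 × 8.314 × ln(51.7/14.4) = 8.15 J/K.

ΔS_gas = 8.15 J/K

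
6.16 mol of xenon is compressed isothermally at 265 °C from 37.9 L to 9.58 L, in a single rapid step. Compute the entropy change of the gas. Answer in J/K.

ΔS_gas = -70.4 J/K

Entropy is a state function, so ΔS_gas depends only on the end states.
For an isothermal ideal gas ΔS_gas = nR ln(V₂/V₁) = 6.16 × 8.314 × ln(9.58/37.9) = -70.4 J/K.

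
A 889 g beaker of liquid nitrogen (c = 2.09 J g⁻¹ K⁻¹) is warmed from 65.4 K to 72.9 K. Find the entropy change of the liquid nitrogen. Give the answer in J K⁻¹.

ΔS = 202 J/K

ΔS = ∫dQ_rev/T = m c ln(T₂/T₁) = 889 × 2.09 × ln(72.9/65.4) = 202 J/K.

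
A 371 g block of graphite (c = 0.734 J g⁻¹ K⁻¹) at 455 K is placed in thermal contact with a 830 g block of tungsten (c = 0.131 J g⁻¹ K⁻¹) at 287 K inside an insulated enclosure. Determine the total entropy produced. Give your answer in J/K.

Energy balance: T_f = (m₁c₁T₁ + m₂c₂T₂)/(m₁c₁ + m₂c₂) = 407.06 K.
ΔS₁ = m₁c₁ ln(T_f/T₁) = 272.314 × ln(407.06/455) = -30.32 J/K.
ΔS₂ = m₂c₂ ln(T_f/T₂) = 108.73 × ln(407.06/287) = 38 J/K.
ΔS_total = -30.32 + 38 = 7.68 J/K.

ΔS_total = 7.68 J/K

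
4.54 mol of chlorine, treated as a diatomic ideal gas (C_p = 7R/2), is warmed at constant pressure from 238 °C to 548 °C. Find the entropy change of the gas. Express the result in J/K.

ΔS = 62.6 J/K

In kelvin: T₁ = 511.15 K, T₂ = 821.15 K. At constant pressure, ΔS = nC_p ln(T₂/T₁) with C_p = 7R/2 = 29.1 J mol⁻¹ K⁻¹.
ΔS = 4.54 × 29.1 × ln(821.15/511.15) = 62.6 J/K.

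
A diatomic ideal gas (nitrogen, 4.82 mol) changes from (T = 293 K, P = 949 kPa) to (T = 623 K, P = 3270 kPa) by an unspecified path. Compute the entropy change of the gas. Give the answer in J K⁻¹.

ΔS = 56.2 J/K

ΔS = nC_p ln(T₂/T₁) − nR ln(P₂/P₁), with C_p = 7R/2 = 29.1 J mol⁻¹ K⁻¹ for a diatomic ideal gas.
ΔS = 4.82 × [29.1 × ln(623/293) − 8.314 × ln(3270/949)] = 56.2 J/K.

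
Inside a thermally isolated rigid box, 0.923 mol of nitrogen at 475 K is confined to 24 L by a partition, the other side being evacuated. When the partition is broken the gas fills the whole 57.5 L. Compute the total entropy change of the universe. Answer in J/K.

ΔS_universe = 6.7 J/K

For an ideal gas in free expansion Q = 0 and W = 0, so T is unchanged.
Entropy is a state function; using a reversible isothermal path, ΔS_gas = nR ln(V₂/V₁) = 0.923 × 8.314 × ln(57.5/24) = 6.7 J/K.
The insulated surroundings exchange no heat, so ΔS_surr = 0 and ΔS_universe = ΔS_gas.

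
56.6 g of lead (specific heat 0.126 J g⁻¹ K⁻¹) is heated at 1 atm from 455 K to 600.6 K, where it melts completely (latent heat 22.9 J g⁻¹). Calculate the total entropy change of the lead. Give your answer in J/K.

Warming step: ΔS₁ = m c ln(T_tr/T_i) = 56.6 × 0.126 × ln(600.6/455) = 1.98 J/K.
Phase change: ΔS₂ = +mL/T_tr = 56.6 × 22.9 / 600.6 = 2.158 J/K.
ΔS_total = (1.98) + (2.158) = 4.14 J/K.

ΔS = 4.14 J/K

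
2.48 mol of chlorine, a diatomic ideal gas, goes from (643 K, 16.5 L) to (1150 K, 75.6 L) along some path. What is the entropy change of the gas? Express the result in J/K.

ΔS = 61.4 J/K

Entropy is a state function: ΔS = nC_V ln(T₂/T₁) + nR ln(V₂/V₁), with C_V = 5R/2 = 20.79 J mol⁻¹ K⁻¹ for a diatomic ideal gas.
ΔS = 2.48 × [20.79 × ln(1150/643) + 8.314 × ln(75.6/16.5)] = 61.4 J/K.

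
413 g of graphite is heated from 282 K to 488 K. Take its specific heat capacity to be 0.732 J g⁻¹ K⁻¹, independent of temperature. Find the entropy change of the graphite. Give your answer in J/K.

ΔS = 166 J/K

ΔS = ∫dQ_rev/T = m c ln(T₂/T₁) = 413 × 0.732 × ln(488/282) = 166 J/K.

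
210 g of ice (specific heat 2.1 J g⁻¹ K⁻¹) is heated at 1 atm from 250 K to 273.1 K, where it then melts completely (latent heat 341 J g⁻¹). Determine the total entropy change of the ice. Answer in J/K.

Warming step: ΔS₁ = m c ln(T_tr/T_i) = 210 × 2.1 × ln(273.1/250) = 38.97 J/K.
Phase change: ΔS₂ = +mL/T_tr = 210 × 341 / 273.1 = 262.2 J/K.
ΔS_total = (38.97) + (262.2) = 301 J/K.

ΔS = 301 J/K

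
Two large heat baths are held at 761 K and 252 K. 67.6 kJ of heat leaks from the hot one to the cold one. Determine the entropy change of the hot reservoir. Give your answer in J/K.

ΔS_hot = -88.8 J/K

The hot reservoir loses heat Q, so ΔS_hot = −Q/T_H = −67600/761 = -88.8 J/K.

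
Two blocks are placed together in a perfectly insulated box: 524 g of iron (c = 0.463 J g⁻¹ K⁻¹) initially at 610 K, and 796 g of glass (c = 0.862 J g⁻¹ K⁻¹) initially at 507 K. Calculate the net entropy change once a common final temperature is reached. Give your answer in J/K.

ΔS_total = 3.15 J/K

Energy balance: T_f = (m₁c₁T₁ + m₂c₂T₂)/(m₁c₁ + m₂c₂) = 533.91 K.
ΔS₁ = m₁c₁ ln(T_f/T₁) = 242.612 × ln(533.91/610) = -32.33 J/K.
ΔS₂ = m₂c₂ ln(T_f/T₂) = 686.152 × ln(533.91/507) = 35.48 J/K.
ΔS_total = -32.33 + 35.48 = 3.15 J/K.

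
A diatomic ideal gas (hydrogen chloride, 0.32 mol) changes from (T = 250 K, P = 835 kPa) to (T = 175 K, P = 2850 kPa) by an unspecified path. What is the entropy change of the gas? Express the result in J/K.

ΔS = -6.59 J/K

ΔS = nC_p ln(T₂/T₁) − nR ln(P₂/P₁), with C_p = 7R/2 = 29.1 J mol⁻¹ K⁻¹ for a diatomic ideal gas.
ΔS = 0.32 × [29.1 × ln(175/250) − 8.314 × ln(2850/835)] = -6.59 J/K.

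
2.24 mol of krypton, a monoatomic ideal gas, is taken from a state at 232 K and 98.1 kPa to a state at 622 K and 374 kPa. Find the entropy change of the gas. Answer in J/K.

ΔS = 21 J/K

ΔS = nC_p ln(T₂/T₁) − nR ln(P₂/P₁), with C_p = 5R/2 = 20.79 J mol⁻¹ K⁻¹ for a monoatomic ideal gas.
ΔS = 2.24 × [20.79 × ln(622/232) − 8.314 × ln(374/98.1)] = 21 J/K.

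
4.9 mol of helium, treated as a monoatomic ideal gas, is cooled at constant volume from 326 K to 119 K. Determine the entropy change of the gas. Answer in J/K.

At constant volume, ΔS = nC_V ln(T₂/T₁) with C_V = 3R/2 = 12.47 J mol⁻¹ K⁻¹.
ΔS = 4.9 × 12.47 × ln(119/326) = -61.6 J/K.

ΔS = -61.6 J/K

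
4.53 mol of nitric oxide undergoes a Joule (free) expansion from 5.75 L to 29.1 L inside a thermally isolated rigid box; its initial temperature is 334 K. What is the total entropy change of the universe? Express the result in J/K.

No heat is exchanged and no work is done, so the ideal-gas temperature stays constant.
Entropy is a state function; using a reversible isothermal path, ΔS_gas = nR ln(V₂/V₁) = 4.53 × 8.314 × ln(29.1/5.75) = 61.1 J/K.
The insulated surroundings exchange no heat, so ΔS_surr = 0 and ΔS_universe = ΔS_gas.

ΔS_universe = 61.1 J/K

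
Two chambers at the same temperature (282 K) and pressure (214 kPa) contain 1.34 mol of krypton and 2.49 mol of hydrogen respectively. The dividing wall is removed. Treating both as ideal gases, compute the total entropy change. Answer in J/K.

Mole fractions: x_A = 1.34/3.83 = 0.35, x_B = 0.65.
ΔS_mix = −R(n_A ln x_A + n_B ln x_B) = −8.314 × (1.34 ln 0.35 + 2.49 ln 0.65) = 20.6 J/K.

ΔS_mix = 20.6 J/K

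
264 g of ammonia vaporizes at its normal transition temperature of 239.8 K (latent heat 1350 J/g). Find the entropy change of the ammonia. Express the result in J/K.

Heat absorbed by the substance: Q = mL = 264 × 1350 = 356400 J.
At constant T, ΔS = Q_rev/T = 356400 / 239.8 = 1490 J/K.

ΔS = 1490 J/K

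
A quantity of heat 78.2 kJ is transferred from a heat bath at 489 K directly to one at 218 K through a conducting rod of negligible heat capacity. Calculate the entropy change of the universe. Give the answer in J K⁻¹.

ΔS_hot = −Q/T_H = −78200/489 = -159.9 J/K and ΔS_cold = +Q/T_C = 78200/218 = 358.7 J/K.
ΔS_total = -159.9 + 358.7 = 199 J/K, positive as the second law requires.

ΔS_total = 199 J/K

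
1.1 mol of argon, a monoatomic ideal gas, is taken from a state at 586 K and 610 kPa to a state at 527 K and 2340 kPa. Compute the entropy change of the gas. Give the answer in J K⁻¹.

ΔS = -14.7 J/K

ΔS = nC_p ln(T₂/T₁) − nR ln(P₂/P₁), with C_p = 5R/2 = 20.79 J mol⁻¹ K⁻¹ for a monoatomic ideal gas.
ΔS = 1.1 × [20.79 × ln(527/586) − 8.314 × ln(2340/610)] = -14.7 J/K.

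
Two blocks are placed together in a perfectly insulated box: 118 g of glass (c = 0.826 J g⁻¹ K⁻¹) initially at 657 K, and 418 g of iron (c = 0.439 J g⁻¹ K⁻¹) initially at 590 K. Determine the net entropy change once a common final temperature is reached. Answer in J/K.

Energy balance: T_f = (m₁c₁T₁ + m₂c₂T₂)/(m₁c₁ + m₂c₂) = 613.24 K.
ΔS₁ = m₁c₁ ln(T_f/T₁) = 97.468 × ln(613.24/657) = -6.718 J/K.
ΔS₂ = m₂c₂ ln(T_f/T₂) = 183.502 × ln(613.24/590) = 7.09 J/K.
ΔS_total = -6.718 + 7.09 = 0.372 J/K.

ΔS_total = 0.372 J/K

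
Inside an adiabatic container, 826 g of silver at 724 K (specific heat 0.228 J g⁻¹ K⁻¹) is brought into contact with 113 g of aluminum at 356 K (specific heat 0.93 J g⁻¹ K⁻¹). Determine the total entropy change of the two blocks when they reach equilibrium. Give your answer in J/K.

ΔS_total = 15.6 J/K

Energy balance: T_f = (m₁c₁T₁ + m₂c₂T₂)/(m₁c₁ + m₂c₂) = 592.2 K.
ΔS₁ = m₁c₁ ln(T_f/T₁) = 188.328 × ln(592.2/724) = -37.84 J/K.
ΔS₂ = m₂c₂ ln(T_f/T₂) = 105.09 × ln(592.2/356) = 53.48 J/K.
ΔS_total = -37.84 + 53.48 = 15.6 J/K.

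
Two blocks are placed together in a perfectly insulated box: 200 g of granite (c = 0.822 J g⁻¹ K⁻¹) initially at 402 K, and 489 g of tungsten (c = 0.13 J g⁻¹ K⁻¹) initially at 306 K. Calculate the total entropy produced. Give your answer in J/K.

Energy balance: T_f = (m₁c₁T₁ + m₂c₂T₂)/(m₁c₁ + m₂c₂) = 375.23 K.
ΔS₁ = m₁c₁ ln(T_f/T₁) = 164.4 × ln(375.23/402) = -11.33 J/K.
ΔS₂ = m₂c₂ ln(T_f/T₂) = 63.57 × ln(375.23/306) = 12.97 J/K.
ΔS_total = -11.33 + 12.97 = 1.64 J/K.

ΔS_total = 1.64 J/K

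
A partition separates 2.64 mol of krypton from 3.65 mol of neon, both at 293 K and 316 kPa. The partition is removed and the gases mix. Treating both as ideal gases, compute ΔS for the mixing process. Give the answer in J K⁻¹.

ΔS_mix = 35.6 J/K

Mole fractions: x_A = 2.64/6.29 = 0.42, x_B = 0.58.
ΔS_mix = −R(n_A ln x_A + n_B ln x_B) = −8.314 × (2.64 ln 0.42 + 3.65 ln 0.58) = 35.6 J/K.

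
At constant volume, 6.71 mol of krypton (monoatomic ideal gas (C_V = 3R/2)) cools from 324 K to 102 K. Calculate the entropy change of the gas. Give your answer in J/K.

At constant volume, ΔS = nC_V ln(T₂/T₁) with C_V = 3R/2 = 12.47 J mol⁻¹ K⁻¹.
ΔS = 6.71 × 12.47 × ln(102/324) = -96.7 J/K.

ΔS = -96.7 J/K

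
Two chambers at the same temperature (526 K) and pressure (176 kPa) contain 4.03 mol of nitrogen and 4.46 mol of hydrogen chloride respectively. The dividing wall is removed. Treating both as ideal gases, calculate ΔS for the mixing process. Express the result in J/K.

Mole fractions: x_A = 4.03/8.49 = 0.475, x_B = 0.525.
ΔS_mix = −R(n_A ln x_A + n_B ln x_B) = −8.314 × (4.03 ln 0.475 + 4.46 ln 0.525) = 48.8 J/K.

ΔS_mix = 48.8 J/K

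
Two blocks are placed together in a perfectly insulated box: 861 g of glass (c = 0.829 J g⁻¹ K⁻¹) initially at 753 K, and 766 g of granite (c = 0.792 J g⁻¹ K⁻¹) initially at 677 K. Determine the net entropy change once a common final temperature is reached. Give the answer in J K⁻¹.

Energy balance: T_f = (m₁c₁T₁ + m₂c₂T₂)/(m₁c₁ + m₂c₂) = 718.08 K.
ΔS₁ = m₁c₁ ln(T_f/T₁) = 713.769 × ln(718.08/753) = -33.89 J/K.
ΔS₂ = m₂c₂ ln(T_f/T₂) = 606.672 × ln(718.08/677) = 35.74 J/K.
ΔS_total = -33.89 + 35.74 = 1.85 J/K.

ΔS_total = 1.85 J/K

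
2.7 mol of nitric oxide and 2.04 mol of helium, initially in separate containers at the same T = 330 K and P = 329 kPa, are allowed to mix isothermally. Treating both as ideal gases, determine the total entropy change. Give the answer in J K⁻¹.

Mole fractions: x_A = 2.7/4.74 = 0.57, x_B = 0.43.
ΔS_mix = −R(n_A ln x_A + n_B ln x_B) = −8.314 × (2.7 ln 0.57 + 2.04 ln 0.43) = 26.9 J/K.

ΔS_mix = 26.9 J/K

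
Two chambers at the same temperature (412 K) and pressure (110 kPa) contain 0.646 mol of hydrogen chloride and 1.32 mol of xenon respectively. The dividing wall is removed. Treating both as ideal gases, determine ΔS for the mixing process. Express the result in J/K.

ΔS_mix = 10.3 J/K

Mole fractions: x_A = 0.646/1.97 = 0.329, x_B = 0.671.
ΔS_mix = −R(n_A ln x_A + n_B ln x_B) = −8.314 × (0.646 ln 0.329 + 1.32 ln 0.671) = 10.3 J/K.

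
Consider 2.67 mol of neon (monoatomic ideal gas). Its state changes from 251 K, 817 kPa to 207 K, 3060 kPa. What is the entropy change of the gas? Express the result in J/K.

ΔS = nC_p ln(T₂/T₁) − nR ln(P₂/P₁), with C_p = 5R/2 = 20.79 J mol⁻¹ K⁻¹ for a monoatomic ideal gas.
ΔS = 2.67 × [20.79 × ln(207/251) − 8.314 × ln(3060/817)] = -40 J/K.

ΔS = -40 J/K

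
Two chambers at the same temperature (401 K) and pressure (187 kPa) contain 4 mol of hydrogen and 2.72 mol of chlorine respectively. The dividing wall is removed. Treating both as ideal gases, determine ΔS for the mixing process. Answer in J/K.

Mole fractions: x_A = 4/6.72 = 0.595, x_B = 0.405.
ΔS_mix = −R(n_A ln x_A + n_B ln x_B) = −8.314 × (4 ln 0.595 + 2.72 ln 0.405) = 37.7 J/K.

ΔS_mix = 37.7 J/K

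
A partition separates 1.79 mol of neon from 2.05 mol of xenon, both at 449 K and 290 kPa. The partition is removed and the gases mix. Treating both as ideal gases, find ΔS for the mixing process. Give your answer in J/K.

Mole fractions: x_A = 1.79/3.84 = 0.466, x_B = 0.534.
ΔS_mix = −R(n_A ln x_A + n_B ln x_B) = −8.314 × (1.79 ln 0.466 + 2.05 ln 0.534) = 22.1 J/K.

ΔS_mix = 22.1 J/K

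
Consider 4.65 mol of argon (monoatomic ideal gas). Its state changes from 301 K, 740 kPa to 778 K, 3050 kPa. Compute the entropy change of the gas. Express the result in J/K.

ΔS = 37 J/K

ΔS = nC_p ln(T₂/T₁) − nR ln(P₂/P₁), with C_p = 5R/2 = 20.79 J mol⁻¹ K⁻¹ for a monoatomic ideal gas.
ΔS = 4.65 × [20.79 × ln(778/301) − 8.314 × ln(3050/740)] = 37 J/K.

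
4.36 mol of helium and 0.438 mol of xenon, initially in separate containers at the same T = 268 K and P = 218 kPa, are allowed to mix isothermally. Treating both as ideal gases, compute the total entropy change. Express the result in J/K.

Mole fractions: x_A = 4.36/4.8 = 0.909, x_B = 0.0913.
ΔS_mix = −R(n_A ln x_A + n_B ln x_B) = −8.314 × (4.36 ln 0.909 + 0.438 ln 0.0913) = 12.2 J/K.

ΔS_mix = 12.2 J/K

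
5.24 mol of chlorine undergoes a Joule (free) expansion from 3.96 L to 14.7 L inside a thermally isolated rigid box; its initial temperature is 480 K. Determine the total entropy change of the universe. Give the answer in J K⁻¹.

ΔS_universe = 57.1 J/K

No heat is exchanged and no work is done, so the ideal-gas temperature stays constant.
Entropy is a state function; using a reversible isothermal path, ΔS_gas = nR ln(V₂/V₁) = 5.24 × 8.314 × ln(14.7/3.96) = 57.1 J/K.
The insulated surroundings exchange no heat, so ΔS_surr = 0 and ΔS_universe = ΔS_gas.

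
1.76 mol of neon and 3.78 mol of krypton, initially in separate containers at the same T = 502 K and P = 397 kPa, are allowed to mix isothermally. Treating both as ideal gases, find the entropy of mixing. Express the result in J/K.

Mole fractions: x_A = 1.76/5.54 = 0.318, x_B = 0.682.
ΔS_mix = −R(n_A ln x_A + n_B ln x_B) = −8.314 × (1.76 ln 0.318 + 3.78 ln 0.682) = 28.8 J/K.

ΔS_mix = 28.8 J/K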